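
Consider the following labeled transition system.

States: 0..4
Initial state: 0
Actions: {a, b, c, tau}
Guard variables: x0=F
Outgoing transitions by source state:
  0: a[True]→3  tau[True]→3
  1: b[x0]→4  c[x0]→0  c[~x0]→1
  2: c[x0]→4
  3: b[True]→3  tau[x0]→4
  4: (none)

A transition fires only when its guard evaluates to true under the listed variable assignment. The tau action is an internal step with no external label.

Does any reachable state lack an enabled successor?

Answer: DEADLOCK-FREE

Trace:
Reach set: {0,3}
  0: a→3  tau→3  [deg 2]
  3: b→3  [deg 1]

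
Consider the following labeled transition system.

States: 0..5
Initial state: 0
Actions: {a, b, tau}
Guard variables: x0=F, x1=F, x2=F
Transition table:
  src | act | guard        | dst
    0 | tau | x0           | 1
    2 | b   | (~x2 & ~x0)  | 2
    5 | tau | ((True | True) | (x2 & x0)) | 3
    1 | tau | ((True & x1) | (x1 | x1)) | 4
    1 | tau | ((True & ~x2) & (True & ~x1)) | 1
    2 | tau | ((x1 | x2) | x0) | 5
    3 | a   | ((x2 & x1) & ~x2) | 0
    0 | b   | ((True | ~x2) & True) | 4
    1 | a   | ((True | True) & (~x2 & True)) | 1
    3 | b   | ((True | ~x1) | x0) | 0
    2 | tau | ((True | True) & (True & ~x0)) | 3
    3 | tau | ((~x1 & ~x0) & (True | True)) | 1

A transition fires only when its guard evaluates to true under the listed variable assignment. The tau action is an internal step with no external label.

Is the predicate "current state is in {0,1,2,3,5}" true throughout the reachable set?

Safe = {0,1,2,3,5}
Reach set: {0,4}
  0: safe
  4: outside
counterexample path to 4: b

Answer: INVARIANT VIOLATED at state 4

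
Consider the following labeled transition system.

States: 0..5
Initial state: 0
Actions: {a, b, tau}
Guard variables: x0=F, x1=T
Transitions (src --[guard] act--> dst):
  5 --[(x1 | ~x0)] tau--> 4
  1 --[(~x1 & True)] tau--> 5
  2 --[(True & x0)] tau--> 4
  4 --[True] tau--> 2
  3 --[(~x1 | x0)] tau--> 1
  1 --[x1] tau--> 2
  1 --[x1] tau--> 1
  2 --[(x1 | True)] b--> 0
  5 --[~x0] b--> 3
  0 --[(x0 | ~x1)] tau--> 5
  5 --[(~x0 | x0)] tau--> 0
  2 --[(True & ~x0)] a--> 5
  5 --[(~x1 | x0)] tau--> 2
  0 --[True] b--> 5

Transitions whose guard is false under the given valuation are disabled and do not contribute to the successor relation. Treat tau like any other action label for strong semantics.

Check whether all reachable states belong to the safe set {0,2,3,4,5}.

Safe = {0,2,3,4,5}
R = {0,2,3,4,5}
  0: ok
  2: ok
  3: ok
  4: ok
  5: ok

Answer: INVARIANT HOLDS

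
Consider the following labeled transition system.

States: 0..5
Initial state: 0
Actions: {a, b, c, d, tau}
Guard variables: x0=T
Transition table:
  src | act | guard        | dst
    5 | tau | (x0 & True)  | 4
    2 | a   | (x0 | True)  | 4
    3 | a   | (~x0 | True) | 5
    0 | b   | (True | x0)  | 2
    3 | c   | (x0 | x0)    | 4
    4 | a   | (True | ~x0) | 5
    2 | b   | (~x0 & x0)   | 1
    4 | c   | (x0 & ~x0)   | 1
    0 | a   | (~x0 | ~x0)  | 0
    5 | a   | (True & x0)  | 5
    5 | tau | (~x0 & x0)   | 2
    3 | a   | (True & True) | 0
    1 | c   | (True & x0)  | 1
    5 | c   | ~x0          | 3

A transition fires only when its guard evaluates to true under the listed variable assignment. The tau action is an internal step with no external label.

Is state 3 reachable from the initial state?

Answer: UNREACHABLE

Analysis:
9 transition(s) survive guard evaluation.
L0 = {0}
L1 = {2}  total {0,2}
L2 = {4}  total {0,2,4}
L3 = {5}  total {0,2,4,5}
Reach set: {0,2,4,5}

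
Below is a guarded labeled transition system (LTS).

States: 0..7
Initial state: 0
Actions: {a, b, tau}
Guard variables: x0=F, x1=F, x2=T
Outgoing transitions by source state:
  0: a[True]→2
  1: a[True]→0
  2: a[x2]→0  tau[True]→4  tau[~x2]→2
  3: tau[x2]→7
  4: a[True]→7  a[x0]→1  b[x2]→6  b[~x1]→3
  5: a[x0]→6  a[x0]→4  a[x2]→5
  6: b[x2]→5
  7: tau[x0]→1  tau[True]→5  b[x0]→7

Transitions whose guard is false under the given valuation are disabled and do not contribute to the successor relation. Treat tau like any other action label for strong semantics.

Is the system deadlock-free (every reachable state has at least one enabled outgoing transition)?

Reachable = {0,2,3,4,5,6,7}
  0: a→2  [1 exit(s)]
  2: a→0  tau→4  [2 exit(s)]
  3: tau→7  [1 exit(s)]
  4: a→7  b→3  b→6  [3 exit(s)]
  5: a→5  [1 exit(s)]
  6: b→5  [1 exit(s)]
  7: tau→5  [1 exit(s)]

Answer: DEADLOCK-FREE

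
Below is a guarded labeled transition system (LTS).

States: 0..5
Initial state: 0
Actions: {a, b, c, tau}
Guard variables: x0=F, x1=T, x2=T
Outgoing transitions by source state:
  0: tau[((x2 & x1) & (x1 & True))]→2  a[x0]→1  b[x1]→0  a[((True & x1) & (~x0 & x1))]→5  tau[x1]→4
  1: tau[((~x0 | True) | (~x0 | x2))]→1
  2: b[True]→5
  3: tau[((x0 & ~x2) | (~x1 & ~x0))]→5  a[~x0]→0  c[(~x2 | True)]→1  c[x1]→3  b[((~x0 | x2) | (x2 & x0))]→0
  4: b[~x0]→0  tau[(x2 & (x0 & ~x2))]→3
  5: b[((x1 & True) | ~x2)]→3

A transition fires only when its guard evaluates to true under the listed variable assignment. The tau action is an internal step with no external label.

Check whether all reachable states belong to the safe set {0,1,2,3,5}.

Inv-set: {0,1,2,3,5}
Reachable = {0,1,2,3,4,5}
  0: ✓
  1: ✓
  2: ✓
  3: ✓
  4: VIOLATES
  5: ✓
counterexample path to 4: tau

Answer: INVARIANT VIOLATED at state 4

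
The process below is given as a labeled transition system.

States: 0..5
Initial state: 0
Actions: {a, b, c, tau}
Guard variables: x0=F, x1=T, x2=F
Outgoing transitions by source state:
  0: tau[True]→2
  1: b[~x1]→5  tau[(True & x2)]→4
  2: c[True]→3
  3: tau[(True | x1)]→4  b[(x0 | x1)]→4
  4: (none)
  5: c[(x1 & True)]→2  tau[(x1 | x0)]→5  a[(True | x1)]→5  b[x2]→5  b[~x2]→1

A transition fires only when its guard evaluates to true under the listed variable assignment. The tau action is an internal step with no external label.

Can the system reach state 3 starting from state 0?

Answer: REACHABLE

Analysis:
After dropping false guards: 8 live edges.
Layer 0: {0}
Layer 1: {2}  total {0,2}
Layer 2: {3}  total {0,2,3}
Layer 3: {4}  total {0,2,3,4}
R = {0,2,3,4}
witness 3: tau·c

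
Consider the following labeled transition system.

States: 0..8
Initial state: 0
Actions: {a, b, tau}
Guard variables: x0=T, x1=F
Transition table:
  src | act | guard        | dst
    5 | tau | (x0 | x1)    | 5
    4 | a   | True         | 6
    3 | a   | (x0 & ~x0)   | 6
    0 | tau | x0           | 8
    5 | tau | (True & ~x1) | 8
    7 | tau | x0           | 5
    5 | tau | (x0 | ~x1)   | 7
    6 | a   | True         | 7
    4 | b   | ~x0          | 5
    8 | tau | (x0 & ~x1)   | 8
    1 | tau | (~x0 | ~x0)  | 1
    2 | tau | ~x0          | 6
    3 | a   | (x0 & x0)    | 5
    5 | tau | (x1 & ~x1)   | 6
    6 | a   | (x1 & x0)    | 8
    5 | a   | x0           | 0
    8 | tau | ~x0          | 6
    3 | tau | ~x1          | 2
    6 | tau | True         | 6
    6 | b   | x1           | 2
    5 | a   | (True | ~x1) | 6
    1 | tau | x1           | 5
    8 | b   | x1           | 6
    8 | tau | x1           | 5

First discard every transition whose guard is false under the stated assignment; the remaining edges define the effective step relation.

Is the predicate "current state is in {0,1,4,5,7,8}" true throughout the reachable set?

Answer: INVARIANT HOLDS

Trace:
Allowed set {0,1,4,5,7,8}
Reachable = {0,8}
  0: safe
  8: safe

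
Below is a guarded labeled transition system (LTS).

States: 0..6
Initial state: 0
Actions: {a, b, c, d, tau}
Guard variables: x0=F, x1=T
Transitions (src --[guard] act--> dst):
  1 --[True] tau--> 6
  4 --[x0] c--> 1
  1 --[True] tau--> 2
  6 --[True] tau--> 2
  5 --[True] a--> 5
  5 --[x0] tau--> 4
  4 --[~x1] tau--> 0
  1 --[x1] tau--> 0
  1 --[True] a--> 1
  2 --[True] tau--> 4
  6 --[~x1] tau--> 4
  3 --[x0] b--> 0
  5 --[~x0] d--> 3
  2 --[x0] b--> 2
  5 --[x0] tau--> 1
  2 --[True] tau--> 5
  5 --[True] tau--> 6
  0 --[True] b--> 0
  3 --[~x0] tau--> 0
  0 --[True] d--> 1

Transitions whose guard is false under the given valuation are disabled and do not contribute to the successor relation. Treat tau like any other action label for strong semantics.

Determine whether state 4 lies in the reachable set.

13 transition(s) survive guard evaluation.
L0 = {0}
L1 = {1}  now seen {0,1}
L2 = {2,6}  now seen {0,1,2,6}
L3 = {4,5}  now seen {0,1,2,4,5,6}
L4 = {3}  now seen {0,1,2,3,4,5,6}
Reachable = {0,1,2,3,4,5,6}
witness 4: d·tau·tau

Answer: REACHABLE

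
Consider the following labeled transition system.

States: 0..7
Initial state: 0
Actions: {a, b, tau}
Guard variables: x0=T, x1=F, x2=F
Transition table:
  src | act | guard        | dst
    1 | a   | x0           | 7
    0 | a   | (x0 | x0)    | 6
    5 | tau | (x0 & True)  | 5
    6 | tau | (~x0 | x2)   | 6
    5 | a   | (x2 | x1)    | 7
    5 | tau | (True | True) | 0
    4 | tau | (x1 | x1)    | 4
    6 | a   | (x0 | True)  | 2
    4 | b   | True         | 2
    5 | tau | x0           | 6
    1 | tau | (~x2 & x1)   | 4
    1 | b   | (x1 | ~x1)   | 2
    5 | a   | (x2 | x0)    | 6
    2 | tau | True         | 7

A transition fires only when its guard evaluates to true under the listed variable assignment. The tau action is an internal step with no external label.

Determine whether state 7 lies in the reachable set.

After dropping false guards: 10 live edges.
L0 = {0}
L1 = {6}  cumulative {0,6}
L2 = {2}  cumulative {0,2,6}
L3 = {7}  cumulative {0,2,6,7}
Reach set: {0,2,6,7}
witness 7: a·a·tau

Answer: REACHABLE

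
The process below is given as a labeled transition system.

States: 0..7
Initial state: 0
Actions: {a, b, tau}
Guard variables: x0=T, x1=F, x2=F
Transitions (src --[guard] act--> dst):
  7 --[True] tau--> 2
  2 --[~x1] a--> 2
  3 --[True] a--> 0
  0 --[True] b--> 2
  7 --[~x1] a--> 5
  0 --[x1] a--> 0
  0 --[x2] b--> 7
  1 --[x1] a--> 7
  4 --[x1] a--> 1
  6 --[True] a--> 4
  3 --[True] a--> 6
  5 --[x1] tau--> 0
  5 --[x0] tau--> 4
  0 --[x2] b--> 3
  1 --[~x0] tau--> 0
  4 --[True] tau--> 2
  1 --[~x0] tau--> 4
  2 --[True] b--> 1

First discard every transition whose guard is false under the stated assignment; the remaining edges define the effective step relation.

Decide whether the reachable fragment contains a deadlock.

Answer: DEADLOCK at state 1

Analysis:
Reachable = {0,1,2}
  0: b→2  [deg 1]
  1: ∅  [deadlock]
  2: a→2  b→1  [deg 2]
Path to 1: b·b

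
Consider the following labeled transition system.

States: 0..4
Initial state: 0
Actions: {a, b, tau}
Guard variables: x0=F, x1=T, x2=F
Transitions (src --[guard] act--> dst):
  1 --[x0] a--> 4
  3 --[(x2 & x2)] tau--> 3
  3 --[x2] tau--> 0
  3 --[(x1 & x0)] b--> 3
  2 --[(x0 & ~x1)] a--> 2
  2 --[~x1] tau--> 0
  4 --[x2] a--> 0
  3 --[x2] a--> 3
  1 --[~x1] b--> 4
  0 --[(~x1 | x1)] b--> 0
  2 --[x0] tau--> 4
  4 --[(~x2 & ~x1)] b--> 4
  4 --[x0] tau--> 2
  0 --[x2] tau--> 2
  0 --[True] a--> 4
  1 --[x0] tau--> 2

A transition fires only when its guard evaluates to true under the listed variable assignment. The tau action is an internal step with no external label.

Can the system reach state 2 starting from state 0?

Answer: UNREACHABLE

Analysis:
After dropping false guards: 2 live edges.
L0 = {0}
L1 = {4}  now seen {0,4}
Reachable = {0,4}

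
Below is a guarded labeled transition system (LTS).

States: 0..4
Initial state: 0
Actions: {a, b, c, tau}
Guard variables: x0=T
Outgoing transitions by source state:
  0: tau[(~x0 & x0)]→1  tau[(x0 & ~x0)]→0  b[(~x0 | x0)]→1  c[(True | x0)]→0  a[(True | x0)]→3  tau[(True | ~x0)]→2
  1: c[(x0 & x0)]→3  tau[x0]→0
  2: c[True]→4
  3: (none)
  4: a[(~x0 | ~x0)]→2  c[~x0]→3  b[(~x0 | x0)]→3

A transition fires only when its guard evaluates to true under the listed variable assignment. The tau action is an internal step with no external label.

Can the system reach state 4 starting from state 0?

Answer: REACHABLE

Trace:
After dropping false guards: 8 live edges.
Layer 0: {0}
Layer 1: {1,2,3}  total {0,1,2,3}
Layer 2: {4}  total {0,1,2,3,4}
Reachable = {0,1,2,3,4}
trace reaching 4: tau·c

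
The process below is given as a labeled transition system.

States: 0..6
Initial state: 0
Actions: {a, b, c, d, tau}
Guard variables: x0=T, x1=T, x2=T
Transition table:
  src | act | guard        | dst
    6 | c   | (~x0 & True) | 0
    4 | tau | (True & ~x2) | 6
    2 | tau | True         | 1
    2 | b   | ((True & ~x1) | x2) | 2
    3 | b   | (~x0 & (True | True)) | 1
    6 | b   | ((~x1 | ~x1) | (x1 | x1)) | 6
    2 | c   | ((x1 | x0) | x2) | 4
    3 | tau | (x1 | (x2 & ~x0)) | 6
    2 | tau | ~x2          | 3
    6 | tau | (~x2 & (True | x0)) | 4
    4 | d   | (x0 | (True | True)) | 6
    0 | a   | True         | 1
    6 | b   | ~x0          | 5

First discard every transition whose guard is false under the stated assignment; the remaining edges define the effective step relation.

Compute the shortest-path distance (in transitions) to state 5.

Answer: UNREACHABLE

Trace:
Layered search for 5:
  Layer 0: {0}
  Layer 1: {1}
5 never appears.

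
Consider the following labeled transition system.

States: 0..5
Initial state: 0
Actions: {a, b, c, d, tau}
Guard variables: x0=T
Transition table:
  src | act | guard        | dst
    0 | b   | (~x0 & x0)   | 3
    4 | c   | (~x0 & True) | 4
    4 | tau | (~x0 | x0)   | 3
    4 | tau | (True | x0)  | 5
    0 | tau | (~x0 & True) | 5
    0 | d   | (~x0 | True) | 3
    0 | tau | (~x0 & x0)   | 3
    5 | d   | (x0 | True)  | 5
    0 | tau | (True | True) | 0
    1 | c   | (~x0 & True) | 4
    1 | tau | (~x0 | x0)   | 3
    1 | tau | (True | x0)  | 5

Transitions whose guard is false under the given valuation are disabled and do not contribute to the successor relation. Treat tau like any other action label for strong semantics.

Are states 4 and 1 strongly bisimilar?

Answer: BISIMILAR

Working:
Compute ~ classes (split until stable):
  P[0] = {{0,1,2,3,4,5}}
  P[1] = {{0},{1,4},{2,3},{5}}
Fixed point at round 2; 4 class(es).
4∈{1,4}, 1∈{1,4}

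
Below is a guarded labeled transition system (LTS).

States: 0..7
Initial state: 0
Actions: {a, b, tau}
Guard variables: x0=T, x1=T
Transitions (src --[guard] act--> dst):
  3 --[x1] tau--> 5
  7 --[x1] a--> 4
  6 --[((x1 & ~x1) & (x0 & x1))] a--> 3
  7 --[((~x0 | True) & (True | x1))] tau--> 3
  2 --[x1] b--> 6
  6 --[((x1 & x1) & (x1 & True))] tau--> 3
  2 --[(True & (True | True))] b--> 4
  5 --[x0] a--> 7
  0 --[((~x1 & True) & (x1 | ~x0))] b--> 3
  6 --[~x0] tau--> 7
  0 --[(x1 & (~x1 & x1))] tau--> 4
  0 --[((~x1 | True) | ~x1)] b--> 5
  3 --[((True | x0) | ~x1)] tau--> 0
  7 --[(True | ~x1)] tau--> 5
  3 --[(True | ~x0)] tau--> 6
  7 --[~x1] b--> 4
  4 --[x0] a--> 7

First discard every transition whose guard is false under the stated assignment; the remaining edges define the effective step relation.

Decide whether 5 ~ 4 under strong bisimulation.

Answer: BISIMILAR

Analysis:
Refine partition for ~:
  P[0] = {{0,1,2,3,4,5,6,7}}
  P[1] = {{0,2},{1},{3,6},{4,5},{7}}
  P[2] = {{0},{1},{2},{3},{4,5},{6},{7}}
stable after 3 split(s): 7 block(s)
class of 5: {4,5}; class of 4: {4,5}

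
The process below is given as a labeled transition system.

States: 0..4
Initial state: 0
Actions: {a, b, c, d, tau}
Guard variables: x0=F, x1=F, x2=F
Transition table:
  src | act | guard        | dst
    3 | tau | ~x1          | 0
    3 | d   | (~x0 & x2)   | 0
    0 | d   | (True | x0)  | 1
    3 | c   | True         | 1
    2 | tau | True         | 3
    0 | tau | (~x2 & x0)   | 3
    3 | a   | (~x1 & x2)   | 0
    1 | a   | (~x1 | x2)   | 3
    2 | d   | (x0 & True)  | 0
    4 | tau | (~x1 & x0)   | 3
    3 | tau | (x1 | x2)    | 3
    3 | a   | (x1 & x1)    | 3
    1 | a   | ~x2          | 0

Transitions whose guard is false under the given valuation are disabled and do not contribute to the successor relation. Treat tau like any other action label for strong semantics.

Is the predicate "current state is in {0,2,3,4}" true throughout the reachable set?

Safe = {0,2,3,4}
Reach set: {0,1,3}
  0: ✓
  1: ✗ unsafe
  3: ✓
witness against invariant: d → 1

Answer: INVARIANT VIOLATED at state 1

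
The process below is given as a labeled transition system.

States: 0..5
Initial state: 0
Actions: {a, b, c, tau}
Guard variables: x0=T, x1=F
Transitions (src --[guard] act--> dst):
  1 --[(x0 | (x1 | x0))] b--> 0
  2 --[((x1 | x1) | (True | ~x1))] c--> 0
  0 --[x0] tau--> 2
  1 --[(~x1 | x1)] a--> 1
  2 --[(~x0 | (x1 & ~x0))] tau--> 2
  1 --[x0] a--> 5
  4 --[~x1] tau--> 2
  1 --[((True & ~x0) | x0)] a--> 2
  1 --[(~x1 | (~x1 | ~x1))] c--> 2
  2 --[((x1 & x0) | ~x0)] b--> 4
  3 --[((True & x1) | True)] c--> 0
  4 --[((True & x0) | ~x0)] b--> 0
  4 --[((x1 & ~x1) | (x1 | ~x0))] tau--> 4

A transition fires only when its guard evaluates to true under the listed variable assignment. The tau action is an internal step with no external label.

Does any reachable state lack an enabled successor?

R = {0,2}
  0: tau→2  [1 exit(s)]
  2: c→0  [1 exit(s)]

Answer: DEADLOCK-FREE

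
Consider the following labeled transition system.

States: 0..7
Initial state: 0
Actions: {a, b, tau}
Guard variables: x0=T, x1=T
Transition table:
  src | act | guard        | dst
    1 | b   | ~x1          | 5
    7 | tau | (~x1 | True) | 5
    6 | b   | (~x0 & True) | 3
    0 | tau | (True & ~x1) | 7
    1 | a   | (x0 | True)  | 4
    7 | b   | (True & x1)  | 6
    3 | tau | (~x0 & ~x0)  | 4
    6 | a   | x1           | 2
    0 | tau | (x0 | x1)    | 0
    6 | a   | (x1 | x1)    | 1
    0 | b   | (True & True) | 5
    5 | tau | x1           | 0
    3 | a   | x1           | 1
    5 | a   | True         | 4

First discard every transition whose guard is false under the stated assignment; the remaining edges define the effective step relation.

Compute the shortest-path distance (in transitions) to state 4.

Answer: 2

Working:
Layered search for 4:
  Layer 0: {0}
  Layer 1: {5}
  Layer 2: {4}
depth(4)=2, e.g. b·a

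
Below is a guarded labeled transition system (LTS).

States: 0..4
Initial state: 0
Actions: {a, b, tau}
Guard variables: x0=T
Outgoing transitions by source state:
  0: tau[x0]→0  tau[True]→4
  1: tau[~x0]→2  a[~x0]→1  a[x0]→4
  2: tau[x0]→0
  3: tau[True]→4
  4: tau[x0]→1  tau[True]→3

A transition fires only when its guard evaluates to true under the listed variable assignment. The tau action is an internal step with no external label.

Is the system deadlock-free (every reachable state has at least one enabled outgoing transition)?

Answer: DEADLOCK-FREE

Trace:
Reachable = {0,1,3,4}
  0: tau→0  tau→4  [2 exit(s)]
  1: a→4  [1 exit(s)]
  3: tau→4  [1 exit(s)]
  4: tau→1  tau→3  [2 exit(s)]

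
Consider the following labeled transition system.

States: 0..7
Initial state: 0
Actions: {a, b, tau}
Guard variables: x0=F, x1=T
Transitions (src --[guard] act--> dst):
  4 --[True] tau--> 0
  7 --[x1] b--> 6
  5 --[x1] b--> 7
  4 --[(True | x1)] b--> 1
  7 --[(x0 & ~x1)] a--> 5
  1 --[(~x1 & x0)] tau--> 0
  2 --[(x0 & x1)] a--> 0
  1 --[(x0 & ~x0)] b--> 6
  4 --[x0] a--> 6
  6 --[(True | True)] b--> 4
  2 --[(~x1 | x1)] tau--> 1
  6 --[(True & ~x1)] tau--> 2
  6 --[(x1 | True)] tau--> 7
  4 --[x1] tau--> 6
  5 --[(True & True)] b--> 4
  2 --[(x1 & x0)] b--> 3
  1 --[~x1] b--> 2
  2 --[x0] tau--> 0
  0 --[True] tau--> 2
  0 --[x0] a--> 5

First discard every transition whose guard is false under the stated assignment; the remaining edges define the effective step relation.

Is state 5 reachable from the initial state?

10 transition(s) survive guard evaluation.
Layer 0: {0}
Layer 1: {2}  now seen {0,2}
Layer 2: {1}  now seen {0,1,2}
R = {0,1,2}

Answer: UNREACHABLE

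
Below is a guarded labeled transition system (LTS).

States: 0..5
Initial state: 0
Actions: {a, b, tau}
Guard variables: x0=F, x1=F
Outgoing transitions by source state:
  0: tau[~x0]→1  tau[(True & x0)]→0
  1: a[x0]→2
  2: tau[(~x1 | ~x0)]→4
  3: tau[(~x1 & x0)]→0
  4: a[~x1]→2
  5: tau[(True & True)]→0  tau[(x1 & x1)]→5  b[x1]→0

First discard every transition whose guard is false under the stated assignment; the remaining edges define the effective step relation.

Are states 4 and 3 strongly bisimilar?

Answer: NOT BISIMILAR

Analysis:
Bisimulation quotient by refinement:
  P[0] = {{0,1,2,3,4,5}}
  P[1] = {{0,2,5},{1,3},{4}}
  P[2] = {{0},{1,3},{2},{4},{5}}
5 equivalence class(es) (converged in 3)
4∈{4}, 3∈{1,3}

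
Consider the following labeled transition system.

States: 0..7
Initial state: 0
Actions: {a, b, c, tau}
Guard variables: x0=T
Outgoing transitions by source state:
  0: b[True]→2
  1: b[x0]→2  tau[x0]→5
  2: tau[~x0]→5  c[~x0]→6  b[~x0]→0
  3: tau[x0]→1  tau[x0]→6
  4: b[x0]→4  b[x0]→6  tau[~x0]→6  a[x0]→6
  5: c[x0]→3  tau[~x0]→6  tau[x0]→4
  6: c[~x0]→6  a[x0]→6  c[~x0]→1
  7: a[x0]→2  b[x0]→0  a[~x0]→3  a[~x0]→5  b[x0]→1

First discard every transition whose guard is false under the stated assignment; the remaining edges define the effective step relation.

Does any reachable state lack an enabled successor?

R = {0,2}
  0: b→2  [1 out]
  2: ∅  [STUCK]
witness 2: b

Answer: DEADLOCK at state 2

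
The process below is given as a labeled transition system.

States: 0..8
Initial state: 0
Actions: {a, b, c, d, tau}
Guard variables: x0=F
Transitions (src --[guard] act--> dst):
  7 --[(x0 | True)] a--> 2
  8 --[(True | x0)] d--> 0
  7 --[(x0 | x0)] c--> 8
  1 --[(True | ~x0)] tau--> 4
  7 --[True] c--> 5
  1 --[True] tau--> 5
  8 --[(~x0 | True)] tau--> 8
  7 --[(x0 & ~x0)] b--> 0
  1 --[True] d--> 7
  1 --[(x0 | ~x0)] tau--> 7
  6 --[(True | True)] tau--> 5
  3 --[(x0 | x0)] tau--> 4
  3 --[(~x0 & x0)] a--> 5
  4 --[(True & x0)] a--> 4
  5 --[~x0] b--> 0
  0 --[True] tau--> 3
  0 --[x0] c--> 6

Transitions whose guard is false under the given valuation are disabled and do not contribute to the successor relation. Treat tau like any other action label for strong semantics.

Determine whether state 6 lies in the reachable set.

After dropping false guards: 11 live edges.
depth 0: {0}
depth 1: {3}  total {0,3}
Reach set: {0,3}

Answer: UNREACHABLE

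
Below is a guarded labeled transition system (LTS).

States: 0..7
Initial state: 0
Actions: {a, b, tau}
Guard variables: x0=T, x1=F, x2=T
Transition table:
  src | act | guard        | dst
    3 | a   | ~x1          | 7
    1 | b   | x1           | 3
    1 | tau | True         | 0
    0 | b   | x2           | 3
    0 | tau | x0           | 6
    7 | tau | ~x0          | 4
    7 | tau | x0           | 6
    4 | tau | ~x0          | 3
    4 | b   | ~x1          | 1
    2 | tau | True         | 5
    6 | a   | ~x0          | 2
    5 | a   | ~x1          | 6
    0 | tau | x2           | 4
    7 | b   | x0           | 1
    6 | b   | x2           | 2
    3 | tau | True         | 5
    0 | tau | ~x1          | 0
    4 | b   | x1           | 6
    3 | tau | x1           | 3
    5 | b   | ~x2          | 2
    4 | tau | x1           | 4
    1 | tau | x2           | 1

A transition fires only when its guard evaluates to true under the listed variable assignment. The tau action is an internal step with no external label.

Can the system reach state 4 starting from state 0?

Answer: REACHABLE

Trace:
After dropping false guards: 14 live edges.
Layer 0: {0}
Layer 1: {3,4,6}  now seen {0,3,4,6}
Layer 2: {1,2,5,7}  now seen {0,1,2,3,4,5,6,7}
R = {0,1,2,3,4,5,6,7}
Path to 4: tau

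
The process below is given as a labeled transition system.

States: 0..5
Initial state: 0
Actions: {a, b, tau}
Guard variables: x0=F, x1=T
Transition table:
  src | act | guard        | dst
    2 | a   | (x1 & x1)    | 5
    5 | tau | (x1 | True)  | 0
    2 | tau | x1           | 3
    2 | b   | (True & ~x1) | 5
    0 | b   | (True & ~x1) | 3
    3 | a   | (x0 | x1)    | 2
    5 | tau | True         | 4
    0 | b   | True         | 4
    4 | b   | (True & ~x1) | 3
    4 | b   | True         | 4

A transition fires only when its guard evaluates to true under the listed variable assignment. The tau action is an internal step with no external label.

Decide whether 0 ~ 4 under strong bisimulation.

Bisimulation quotient by refinement:
  round 0: {{0,1,2,3,4,5}}
  round 1: {{0,4},{1},{2},{3},{5}}
5 equivalence class(es) (converged in 2)
[0]={0,4}  [4]={0,4}

Answer: BISIMILAR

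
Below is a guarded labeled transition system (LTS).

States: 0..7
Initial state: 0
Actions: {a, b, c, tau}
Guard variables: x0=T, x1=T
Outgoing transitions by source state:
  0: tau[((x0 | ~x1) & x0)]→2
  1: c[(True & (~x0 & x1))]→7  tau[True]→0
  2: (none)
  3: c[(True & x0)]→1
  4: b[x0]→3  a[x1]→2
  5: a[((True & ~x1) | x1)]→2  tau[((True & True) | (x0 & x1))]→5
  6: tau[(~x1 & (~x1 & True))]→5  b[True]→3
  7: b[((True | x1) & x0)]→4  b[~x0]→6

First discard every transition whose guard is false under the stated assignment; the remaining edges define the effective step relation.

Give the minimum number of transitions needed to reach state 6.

Answer: UNREACHABLE

Working:
Breadth-first toward 6:
  depth 0: {0}
  depth 1: {2}
6 never appears.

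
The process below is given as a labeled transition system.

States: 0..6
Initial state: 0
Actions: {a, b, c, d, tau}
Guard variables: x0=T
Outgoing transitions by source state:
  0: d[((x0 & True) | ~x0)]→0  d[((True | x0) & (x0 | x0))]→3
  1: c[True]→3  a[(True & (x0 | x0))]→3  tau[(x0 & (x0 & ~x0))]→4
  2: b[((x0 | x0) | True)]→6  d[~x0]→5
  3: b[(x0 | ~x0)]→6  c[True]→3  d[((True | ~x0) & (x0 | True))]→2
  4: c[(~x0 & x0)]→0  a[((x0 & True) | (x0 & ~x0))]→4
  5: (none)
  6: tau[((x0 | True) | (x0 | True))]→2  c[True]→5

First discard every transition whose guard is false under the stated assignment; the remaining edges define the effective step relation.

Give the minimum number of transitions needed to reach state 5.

BFS to 5:
  L0 = {0}
  L1 = {3}
  L2 = {2,6}
  L3 = {5}
first hit 5 at d=3 via d·b·c

Answer: 3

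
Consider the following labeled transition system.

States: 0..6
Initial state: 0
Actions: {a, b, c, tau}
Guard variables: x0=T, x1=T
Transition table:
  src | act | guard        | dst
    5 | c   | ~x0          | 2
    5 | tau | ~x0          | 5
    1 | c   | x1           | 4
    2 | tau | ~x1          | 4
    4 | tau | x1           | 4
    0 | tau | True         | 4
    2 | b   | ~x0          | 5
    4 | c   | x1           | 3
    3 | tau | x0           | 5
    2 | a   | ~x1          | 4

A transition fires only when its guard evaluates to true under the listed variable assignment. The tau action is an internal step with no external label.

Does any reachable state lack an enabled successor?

R = {0,3,4,5}
  0: tau→4  [1 exit(s)]
  3: tau→5  [1 exit(s)]
  4: c→3  tau→4  [2 exit(s)]
  5: ∅  [STUCK]
Path to 5: tau·c·tau

Answer: DEADLOCK at state 5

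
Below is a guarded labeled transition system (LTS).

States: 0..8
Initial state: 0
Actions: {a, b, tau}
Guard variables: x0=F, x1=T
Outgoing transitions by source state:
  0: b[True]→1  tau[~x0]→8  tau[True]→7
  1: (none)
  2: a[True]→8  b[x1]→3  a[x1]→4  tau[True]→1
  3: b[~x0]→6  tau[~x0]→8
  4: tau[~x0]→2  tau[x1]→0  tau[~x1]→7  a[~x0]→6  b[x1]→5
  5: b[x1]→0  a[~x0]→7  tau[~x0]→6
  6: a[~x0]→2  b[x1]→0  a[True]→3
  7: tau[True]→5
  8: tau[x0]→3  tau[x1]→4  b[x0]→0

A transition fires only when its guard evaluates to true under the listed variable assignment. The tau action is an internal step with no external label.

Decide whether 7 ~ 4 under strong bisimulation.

Answer: NOT BISIMILAR

Trace:
Bisimulation quotient by refinement:
  P[0] = {{0,1,2,3,4,5,6,7,8}}
  P[1] = {{0,3},{1},{2,4,5},{6},{7,8}}
  P[2] = {{0},{1},{2},{3},{4},{5},{6},{7,8}}
  P[3] = {{0},{1},{2},{3},{4},{5},{6},{7},{8}}
Fixed point at round 4; 9 class(es).
7∈{7}, 4∈{4}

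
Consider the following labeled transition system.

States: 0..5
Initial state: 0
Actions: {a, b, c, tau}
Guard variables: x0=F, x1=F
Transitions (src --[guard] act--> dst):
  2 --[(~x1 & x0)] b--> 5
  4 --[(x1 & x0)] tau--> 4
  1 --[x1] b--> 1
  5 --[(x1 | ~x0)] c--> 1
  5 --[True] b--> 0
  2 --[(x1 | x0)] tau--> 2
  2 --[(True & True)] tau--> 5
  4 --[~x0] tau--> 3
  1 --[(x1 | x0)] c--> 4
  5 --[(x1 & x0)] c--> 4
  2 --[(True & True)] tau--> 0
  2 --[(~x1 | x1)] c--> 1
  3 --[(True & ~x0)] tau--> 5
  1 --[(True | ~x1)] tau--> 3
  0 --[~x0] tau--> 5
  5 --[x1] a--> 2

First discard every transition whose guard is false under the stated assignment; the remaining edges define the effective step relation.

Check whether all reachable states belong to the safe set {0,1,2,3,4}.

Answer: INVARIANT VIOLATED at state 5

Analysis:
Allowed set {0,1,2,3,4}
Reachable = {0,1,3,5}
  0: safe
  1: safe
  3: safe
  5: outside
counterexample path to 5: tau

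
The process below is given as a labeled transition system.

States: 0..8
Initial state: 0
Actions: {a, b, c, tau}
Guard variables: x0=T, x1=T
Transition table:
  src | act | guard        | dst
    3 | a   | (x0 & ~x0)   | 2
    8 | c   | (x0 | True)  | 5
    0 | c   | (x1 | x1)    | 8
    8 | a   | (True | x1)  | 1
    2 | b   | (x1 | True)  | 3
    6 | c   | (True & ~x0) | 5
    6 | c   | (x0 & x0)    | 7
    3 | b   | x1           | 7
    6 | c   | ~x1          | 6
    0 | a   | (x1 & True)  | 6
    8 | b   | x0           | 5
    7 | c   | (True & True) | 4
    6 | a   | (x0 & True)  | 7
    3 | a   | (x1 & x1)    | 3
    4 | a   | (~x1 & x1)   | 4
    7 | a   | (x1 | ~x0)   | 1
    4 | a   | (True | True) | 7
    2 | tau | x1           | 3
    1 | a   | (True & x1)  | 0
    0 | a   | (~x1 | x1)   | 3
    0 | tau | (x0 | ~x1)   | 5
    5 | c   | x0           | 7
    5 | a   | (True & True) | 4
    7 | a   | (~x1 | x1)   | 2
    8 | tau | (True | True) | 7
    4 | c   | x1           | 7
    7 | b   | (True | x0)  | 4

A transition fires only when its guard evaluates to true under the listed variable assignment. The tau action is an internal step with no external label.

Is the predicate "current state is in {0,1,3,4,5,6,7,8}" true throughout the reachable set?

Answer: INVARIANT VIOLATED at state 2

Working:
Inv-set: {0,1,3,4,5,6,7,8}
R = {0,1,2,3,4,5,6,7,8}
  0: safe
  1: safe
  2: outside
  3: safe
  4: safe
  5: safe
  6: safe
  7: safe
  8: safe
counterexample path to 2: c·tau·a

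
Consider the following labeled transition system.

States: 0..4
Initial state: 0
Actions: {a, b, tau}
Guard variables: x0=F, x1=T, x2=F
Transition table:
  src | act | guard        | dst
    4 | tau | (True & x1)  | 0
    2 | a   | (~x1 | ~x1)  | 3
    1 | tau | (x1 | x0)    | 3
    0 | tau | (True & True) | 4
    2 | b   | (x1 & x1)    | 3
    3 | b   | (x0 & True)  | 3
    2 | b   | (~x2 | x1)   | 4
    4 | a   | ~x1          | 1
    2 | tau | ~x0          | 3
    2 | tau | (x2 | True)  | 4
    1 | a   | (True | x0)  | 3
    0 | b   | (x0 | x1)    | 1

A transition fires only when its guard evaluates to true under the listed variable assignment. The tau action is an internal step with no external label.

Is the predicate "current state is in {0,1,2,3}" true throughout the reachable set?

Allowed set {0,1,2,3}
Reachable = {0,1,3,4}
  0: ok
  1: ok
  3: ok
  4: outside
reach 4 via tau — violates

Answer: INVARIANT VIOLATED at state 4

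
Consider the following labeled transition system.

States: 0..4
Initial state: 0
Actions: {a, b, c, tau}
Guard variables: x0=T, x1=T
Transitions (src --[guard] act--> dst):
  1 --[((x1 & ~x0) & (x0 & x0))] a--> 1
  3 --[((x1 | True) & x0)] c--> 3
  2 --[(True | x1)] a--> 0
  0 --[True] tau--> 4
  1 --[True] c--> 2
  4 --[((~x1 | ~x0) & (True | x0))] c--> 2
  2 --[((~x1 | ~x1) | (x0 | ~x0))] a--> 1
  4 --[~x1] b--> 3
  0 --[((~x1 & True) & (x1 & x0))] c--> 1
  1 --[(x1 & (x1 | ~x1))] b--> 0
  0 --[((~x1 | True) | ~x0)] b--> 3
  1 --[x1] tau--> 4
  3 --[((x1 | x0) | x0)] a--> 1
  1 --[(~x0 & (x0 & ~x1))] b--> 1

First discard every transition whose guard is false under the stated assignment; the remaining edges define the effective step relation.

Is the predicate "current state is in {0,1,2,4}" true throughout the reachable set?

Inv-set: {0,1,2,4}
R = {0,1,2,3,4}
  0: safe
  1: safe
  2: safe
  3: outside
  4: safe
witness against invariant: b → 3

Answer: INVARIANT VIOLATED at state 3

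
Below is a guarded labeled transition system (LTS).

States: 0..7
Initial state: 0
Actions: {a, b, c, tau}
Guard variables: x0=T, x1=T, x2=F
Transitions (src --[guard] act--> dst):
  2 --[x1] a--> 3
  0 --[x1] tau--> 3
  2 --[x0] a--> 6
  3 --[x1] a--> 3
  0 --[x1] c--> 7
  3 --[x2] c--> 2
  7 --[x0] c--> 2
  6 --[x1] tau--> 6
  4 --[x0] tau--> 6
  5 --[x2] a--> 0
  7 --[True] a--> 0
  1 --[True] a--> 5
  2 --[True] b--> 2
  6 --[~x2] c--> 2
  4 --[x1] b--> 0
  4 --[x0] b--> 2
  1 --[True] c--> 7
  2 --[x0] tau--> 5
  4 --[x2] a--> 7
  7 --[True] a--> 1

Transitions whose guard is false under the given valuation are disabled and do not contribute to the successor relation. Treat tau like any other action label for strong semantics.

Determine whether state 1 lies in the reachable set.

Guard filter leaves 17 enabled edge(s).
depth 0: {0}
depth 1: {3,7}  now seen {0,3,7}
depth 2: {1,2}  now seen {0,1,2,3,7}
depth 3: {5,6}  now seen {0,1,2,3,5,6,7}
Reach set: {0,1,2,3,5,6,7}
trace reaching 1: c·a

Answer: REACHABLE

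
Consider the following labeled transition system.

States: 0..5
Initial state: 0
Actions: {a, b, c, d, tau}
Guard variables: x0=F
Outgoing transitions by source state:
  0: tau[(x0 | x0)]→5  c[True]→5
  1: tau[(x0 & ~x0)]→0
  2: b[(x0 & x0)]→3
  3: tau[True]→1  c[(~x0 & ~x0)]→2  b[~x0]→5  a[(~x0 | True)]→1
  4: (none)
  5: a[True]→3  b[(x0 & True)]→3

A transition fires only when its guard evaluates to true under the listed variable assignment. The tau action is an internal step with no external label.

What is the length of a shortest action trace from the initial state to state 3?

Layered search for 3:
  depth 0: {0}
  depth 1: {5}
  depth 2: {3}
first hit 3 at d=2 via c·a

Answer: 2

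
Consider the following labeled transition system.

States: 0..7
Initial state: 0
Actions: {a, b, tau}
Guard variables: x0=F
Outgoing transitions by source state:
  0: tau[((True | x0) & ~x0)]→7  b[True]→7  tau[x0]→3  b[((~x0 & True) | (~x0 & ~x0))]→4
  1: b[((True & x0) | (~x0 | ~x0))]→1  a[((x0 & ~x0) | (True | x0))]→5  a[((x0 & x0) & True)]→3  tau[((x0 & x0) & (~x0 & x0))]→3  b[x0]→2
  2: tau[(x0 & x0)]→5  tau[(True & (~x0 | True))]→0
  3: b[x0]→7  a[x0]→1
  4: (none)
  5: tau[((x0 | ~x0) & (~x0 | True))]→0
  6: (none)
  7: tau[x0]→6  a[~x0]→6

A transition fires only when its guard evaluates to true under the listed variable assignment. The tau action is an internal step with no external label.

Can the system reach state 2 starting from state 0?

After dropping false guards: 8 live edges.
Layer 0: {0}
Layer 1: {4,7}  now seen {0,4,7}
Layer 2: {6}  now seen {0,4,6,7}
Reach set: {0,4,6,7}

Answer: UNREACHABLE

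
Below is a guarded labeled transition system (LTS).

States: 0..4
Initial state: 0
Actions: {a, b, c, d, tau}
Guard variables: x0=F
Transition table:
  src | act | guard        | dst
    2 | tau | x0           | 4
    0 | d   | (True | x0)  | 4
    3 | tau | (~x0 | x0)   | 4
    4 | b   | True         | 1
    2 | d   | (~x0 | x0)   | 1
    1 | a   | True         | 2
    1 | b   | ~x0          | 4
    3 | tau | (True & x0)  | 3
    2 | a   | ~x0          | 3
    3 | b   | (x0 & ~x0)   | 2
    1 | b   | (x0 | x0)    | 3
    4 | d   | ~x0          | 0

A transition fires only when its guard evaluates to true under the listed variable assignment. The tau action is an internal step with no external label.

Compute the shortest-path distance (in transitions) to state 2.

Answer: 3

Trace:
Layered search for 2:
  depth 0: {0}
  depth 1: {4}
  depth 2: {1}
  depth 3: {2}
depth(2)=3, e.g. d·b·a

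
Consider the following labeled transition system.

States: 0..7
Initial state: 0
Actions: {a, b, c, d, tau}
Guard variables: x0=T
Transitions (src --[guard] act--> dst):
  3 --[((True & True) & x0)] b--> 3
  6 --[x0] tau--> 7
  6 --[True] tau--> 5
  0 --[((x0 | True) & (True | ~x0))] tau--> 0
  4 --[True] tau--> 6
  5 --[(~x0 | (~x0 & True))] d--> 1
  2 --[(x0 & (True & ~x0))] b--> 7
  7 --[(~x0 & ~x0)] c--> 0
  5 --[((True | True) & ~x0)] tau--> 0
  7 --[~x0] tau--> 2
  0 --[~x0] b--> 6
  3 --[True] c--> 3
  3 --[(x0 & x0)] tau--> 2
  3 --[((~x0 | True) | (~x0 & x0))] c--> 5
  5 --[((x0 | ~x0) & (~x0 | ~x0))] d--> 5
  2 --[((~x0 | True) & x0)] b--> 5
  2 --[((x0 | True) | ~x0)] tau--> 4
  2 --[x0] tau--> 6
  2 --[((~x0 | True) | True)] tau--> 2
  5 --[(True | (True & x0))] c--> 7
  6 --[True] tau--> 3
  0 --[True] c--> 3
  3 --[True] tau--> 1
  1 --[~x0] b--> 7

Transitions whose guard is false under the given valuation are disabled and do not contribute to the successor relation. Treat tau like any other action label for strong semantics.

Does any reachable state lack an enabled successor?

Reachable = {0,1,2,3,4,5,6,7}
  0: c→3  tau→0  [2 exit(s)]
  1: ∅  [no exit]
  2: b→5  tau→2  tau→4  tau→6  [4 exit(s)]
  3: b→3  c→3  c→5  tau→1  tau→2  [5 exit(s)]
  4: tau→6  [1 exit(s)]
  5: c→7  [1 exit(s)]
  6: tau→3  tau→5  tau→7  [3 exit(s)]
  7: ∅  [no exit]
trace reaching 1: c·tau

Answer: DEADLOCK at state 1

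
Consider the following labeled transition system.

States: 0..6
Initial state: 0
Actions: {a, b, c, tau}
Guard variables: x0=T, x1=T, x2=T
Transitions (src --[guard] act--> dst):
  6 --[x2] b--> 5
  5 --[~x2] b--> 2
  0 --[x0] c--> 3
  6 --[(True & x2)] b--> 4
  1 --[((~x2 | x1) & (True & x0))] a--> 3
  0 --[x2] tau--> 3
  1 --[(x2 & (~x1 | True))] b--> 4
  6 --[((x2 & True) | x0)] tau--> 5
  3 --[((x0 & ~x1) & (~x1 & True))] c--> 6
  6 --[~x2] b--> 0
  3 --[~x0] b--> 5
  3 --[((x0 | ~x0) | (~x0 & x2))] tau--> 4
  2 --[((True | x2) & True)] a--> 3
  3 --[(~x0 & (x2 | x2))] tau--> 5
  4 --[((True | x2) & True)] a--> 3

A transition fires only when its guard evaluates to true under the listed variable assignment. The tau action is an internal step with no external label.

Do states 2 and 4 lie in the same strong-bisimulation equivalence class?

Answer: BISIMILAR

Analysis:
Refine partition for ~:
  P[0] = {{0,1,2,3,4,5,6}}
  P[1] = {{0},{1},{2,4},{3},{5},{6}}
stable after 2 split(s): 6 block(s)
class of 2: {2,4}; class of 4: {2,4}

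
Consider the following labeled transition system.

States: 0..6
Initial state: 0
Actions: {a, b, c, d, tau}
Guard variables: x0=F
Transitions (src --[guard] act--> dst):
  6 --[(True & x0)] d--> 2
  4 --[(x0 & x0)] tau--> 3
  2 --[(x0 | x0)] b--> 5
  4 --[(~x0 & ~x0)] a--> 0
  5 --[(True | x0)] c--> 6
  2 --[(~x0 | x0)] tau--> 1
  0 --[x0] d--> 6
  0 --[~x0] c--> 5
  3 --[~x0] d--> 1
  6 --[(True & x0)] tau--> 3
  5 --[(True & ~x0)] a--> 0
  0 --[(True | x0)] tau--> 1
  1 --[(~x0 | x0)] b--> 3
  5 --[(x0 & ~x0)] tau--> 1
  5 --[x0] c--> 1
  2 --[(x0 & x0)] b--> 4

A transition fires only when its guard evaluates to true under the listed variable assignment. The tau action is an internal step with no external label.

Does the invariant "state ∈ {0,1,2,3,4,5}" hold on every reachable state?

Allowed set {0,1,2,3,4,5}
Reachable = {0,1,3,5,6}
  0: ok
  1: ok
  3: ok
  5: ok
  6: VIOLATES
reach 6 via c·c — violates

Answer: INVARIANT VIOLATED at state 6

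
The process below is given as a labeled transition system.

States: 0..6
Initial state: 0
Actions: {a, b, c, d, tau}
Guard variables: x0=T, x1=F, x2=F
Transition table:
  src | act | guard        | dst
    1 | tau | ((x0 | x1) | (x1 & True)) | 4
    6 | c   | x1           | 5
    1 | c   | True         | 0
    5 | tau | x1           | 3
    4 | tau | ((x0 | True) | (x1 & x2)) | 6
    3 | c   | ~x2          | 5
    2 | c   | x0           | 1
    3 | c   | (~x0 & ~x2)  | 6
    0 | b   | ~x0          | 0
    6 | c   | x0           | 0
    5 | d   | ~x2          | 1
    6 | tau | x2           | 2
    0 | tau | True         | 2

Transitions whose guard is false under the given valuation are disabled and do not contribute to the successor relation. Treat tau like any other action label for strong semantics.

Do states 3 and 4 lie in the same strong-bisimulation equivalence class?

Answer: NOT BISIMILAR

Working:
Refine partition for ~:
  π0 = {{0,1,2,3,4,5,6}}
  π1 = {{0,4},{1},{2,3,6},{5}}
  π2 = {{0,4},{1},{2},{3},{5},{6}}
  π3 = {{0},{1},{2},{3},{4},{5},{6}}
7 equivalence class(es) (converged in 4)
class of 3: {3}; class of 4: {4}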